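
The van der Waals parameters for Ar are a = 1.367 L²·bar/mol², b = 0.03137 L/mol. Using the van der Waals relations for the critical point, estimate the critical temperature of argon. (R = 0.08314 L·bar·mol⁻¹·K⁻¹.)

T_c ≈ 155.3 K

For a van der Waals gas, T_c = 8a/(27Rb).
T_c = 8×1.367/(27×0.08314×0.03137) = 10.936/0.070419 = 155.3 K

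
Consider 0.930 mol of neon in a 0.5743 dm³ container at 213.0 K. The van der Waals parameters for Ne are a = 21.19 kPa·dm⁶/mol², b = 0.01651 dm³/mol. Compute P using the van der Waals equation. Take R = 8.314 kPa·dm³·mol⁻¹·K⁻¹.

P = nRT/(V − nb) − a n²/V²
nRT/(V − nb) = (0.930)(8.314)(213.0)/(0.5743 − 0.930×0.01651) = 1646.9/0.55895 = 2946.4 kPa
a n²/V² = (21.19)(0.930)²/(0.5743)² = 55.567 kPa
P = 2946.4 − 55.567 = 2891 kPa

P ≈ 2891 kPa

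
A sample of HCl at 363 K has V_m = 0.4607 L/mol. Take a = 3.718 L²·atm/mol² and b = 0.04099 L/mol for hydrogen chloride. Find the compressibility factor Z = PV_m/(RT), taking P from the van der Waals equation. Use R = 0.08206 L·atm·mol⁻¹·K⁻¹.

Z ≈ 0.8267

P = RT/(V_m − b) − a/V_m² = (0.08206)(363)/(0.4607 − 0.04099) − 3.718/(0.4607)²
  = 29.788/0.41971 − 17.518 = 70.973 − 17.518 = 53.455 atm
Z = PV_m/(RT) = (53.455)(0.4607)/((0.08206)(363)) = 24.627/29.788 = 0.8267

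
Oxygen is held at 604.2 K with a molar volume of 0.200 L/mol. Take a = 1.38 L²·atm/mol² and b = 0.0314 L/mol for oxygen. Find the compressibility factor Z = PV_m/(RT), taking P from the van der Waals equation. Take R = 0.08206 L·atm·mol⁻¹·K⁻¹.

P = RT/(V_m − b) − a/V_m² = (0.08206)(604.2)/(0.200 − 0.0314) − 1.38/(0.200)²
  = 49.581/0.16860 − 34.500 = 294.07 − 34.500 = 259.57 atm
Z = PV_m/(RT) = (259.57)(0.200)/((0.08206)(604.2)) = 51.914/49.581 = 1.047

Z ≈ 1.047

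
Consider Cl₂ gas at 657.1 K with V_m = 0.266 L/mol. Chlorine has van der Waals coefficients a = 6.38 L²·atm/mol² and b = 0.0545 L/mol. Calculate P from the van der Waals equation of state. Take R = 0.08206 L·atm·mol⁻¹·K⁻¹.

P = RT/(V_m − b) − a/V_m²
RT/(V_m − b) = (0.08206)(657.1)/(0.266 − 0.0545) = 53.922/0.21150 = 254.95 atm
a/V_m² = 6.38/(0.266)² = 90.169 atm
P = 254.95 − 90.169 = 164.8 atm

P ≈ 164.8 atm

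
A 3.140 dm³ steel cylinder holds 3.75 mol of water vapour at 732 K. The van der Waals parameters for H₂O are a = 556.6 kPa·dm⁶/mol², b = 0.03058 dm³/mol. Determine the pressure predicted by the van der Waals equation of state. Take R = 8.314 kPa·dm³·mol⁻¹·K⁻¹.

P ≈ 6750 kPa

P = nRT/(V − nb) − a n²/V²
nRT/(V − nb) = (3.75)(8.314)(732)/(3.140 − 3.75×0.03058) = 22822/3.0253 = 7543.7 kPa
a n²/V² = (556.6)(3.75)²/(3.140)² = 793.86 kPa
P = 7543.7 − 793.86 = 6750 kPa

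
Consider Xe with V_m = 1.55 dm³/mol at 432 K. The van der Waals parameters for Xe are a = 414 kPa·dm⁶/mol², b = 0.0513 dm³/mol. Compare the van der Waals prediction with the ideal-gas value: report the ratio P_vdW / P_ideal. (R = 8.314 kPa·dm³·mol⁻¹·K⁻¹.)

Ideal: P_ideal = RT/V_m = (8.314)(432)/1.55 = 2317.19 kPa
vdW: P = RT/(V_m − b) − a/V_m² = 3591.65/1.49870 − 414/2.40250 = 2396.51 − 172.320 = 2224.19 kPa
Ratio = 2224.19/2317.19 = 0.9599

P_vdW / P_ideal ≈ 0.9599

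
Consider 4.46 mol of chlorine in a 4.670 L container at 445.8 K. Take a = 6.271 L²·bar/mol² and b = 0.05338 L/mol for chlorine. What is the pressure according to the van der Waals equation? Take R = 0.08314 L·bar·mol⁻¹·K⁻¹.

P ≈ 31.58 bar

P = nRT/(V − nb) − a n²/V²
nRT/(V − nb) = (4.46)(0.08314)(445.8)/(4.670 − 4.46×0.05338) = 165.30/4.4319 = 37.298 bar
a n²/V² = (6.271)(4.46)²/(4.670)² = 5.7197 bar
P = 37.298 − 5.7197 = 31.58 bar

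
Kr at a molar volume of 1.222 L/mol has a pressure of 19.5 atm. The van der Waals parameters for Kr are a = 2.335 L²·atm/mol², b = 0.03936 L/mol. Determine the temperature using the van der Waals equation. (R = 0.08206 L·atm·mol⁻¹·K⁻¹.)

T ≈ 303.6 K

T = (P + a/V_m²)(V_m − b)/R
P + a/V_m² = 19.5 + 2.335/(1.222)² = 21.064 atm
V_m − b = 1.222 − 0.03936 = 1.1826 L/mol
T = (21.064)(1.1826)/0.08206 = 303.6 K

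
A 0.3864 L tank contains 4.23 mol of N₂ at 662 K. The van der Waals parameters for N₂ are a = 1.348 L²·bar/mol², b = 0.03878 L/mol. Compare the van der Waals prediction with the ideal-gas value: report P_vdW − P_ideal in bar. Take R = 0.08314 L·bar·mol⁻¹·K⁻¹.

ΔP ≈ 282.9 bar

Ideal: P_ideal = nRT/V = (4.23)(0.08314)(662)/0.3864 = 602.520 bar
vdW: P = nRT/(V − nb) − a n²/V² = 232.814/0.222361 − 24.1196/0.149305 = 1047.01 − 161.546 = 885.46 bar
ΔP = 885.46 − 602.520 = 282.9 bar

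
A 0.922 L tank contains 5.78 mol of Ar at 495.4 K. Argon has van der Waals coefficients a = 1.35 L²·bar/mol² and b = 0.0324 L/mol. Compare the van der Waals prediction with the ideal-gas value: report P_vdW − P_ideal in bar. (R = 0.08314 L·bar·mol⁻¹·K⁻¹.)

ΔP ≈ 12.76 bar

Ideal: P_ideal = nRT/V = (5.78)(0.08314)(495.4)/0.922 = 258.204 bar
vdW: P = nRT/(V − nb) − a n²/V² = 238.064/0.734728 − 45.1013/0.850084 = 324.017 − 53.0551 = 270.962 bar
ΔP = 270.962 − 258.204 = 12.76 bar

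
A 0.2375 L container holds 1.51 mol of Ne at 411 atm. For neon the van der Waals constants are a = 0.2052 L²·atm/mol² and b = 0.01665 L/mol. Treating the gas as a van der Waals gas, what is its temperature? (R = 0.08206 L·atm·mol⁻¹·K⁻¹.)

T ≈ 718.6 K

T = (P + a n²/V²)(V − nb)/(nR)
P + a n²/V² = 411 + (0.2052)(1.51)²/(0.2375)² = 419.29 atm
V − nb = 0.2375 − (1.51)(0.01665) = 0.21236 L
T = (419.29)(0.21236)/((1.51)(0.08206)) = 718.6 K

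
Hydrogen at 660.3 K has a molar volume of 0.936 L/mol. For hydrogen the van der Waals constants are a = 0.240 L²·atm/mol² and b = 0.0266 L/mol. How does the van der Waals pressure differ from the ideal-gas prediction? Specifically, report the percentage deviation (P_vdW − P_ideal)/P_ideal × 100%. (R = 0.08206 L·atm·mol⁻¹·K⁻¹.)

Ideal: P_ideal = RT/V_m = (0.08206)(660.3)/0.936 = 57.8891 atm
vdW: P = RT/(V_m − b) − a/V_m² = 54.1842/0.909400 − 0.240/0.876096 = 59.5824 − 0.273943 = 59.3085 atm
% deviation = (59.3085 − 57.8891)/57.8891 × 100% = 2.45%

2.45 %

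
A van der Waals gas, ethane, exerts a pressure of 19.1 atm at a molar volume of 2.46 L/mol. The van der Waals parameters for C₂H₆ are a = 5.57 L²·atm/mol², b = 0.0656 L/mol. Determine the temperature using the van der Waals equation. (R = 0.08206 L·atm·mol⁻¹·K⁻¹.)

T ≈ 584.2 K

T = (P + a/V_m²)(V_m − b)/R
P + a/V_m² = 19.1 + 5.57/(2.46)² = 20.020 atm
V_m − b = 2.46 − 0.0656 = 2.3944 L/mol
T = (20.020)(2.3944)/0.08206 = 584.2 K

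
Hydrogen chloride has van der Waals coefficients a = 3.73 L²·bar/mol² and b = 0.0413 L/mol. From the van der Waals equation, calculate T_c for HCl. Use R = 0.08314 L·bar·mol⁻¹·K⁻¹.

For a van der Waals gas, T_c = 8a/(27Rb).
T_c = 8×3.73/(27×0.08314×0.0413) = 29.840/0.092709 = 321.9 K

T_c ≈ 321.9 K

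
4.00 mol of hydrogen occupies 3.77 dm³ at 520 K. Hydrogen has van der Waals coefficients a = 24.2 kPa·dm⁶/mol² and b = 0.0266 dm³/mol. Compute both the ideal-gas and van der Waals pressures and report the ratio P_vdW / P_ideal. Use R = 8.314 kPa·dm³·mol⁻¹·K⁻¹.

Ideal: P_ideal = nRT/V = (4.00)(8.314)(520)/3.77 = 4587.03 kPa
vdW: P = nRT/(V − nb) − a n²/V² = 17293.1/3.66360 − 387.200/14.2129 = 4720.25 − 27.2429 = 4693.01 kPa
Ratio = 4693.01/4587.03 = 1.023

P_vdW / P_ideal ≈ 1.023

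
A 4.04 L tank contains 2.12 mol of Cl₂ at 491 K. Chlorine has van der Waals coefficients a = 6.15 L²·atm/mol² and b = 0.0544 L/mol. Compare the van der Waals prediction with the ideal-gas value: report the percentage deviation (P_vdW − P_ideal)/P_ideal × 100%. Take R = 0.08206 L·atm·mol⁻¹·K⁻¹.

Ideal: P_ideal = nRT/V = (2.12)(0.08206)(491)/4.04 = 21.1430 atm
vdW: P = nRT/(V − nb) − a n²/V² = 85.4179/3.92467 − 27.6406/16.3216 = 21.7644 − 1.69350 = 20.0709 atm
% deviation = (20.0709 − 21.1430)/21.1430 × 100% = -5.07%

-5.07 %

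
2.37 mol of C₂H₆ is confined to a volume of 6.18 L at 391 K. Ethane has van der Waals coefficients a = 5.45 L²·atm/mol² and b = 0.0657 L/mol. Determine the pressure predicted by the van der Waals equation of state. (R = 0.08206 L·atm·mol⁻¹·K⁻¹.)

P = nRT/(V − nb) − a n²/V²
nRT/(V − nb) = (2.37)(0.08206)(391)/(6.18 − 2.37×0.0657) = 76.043/6.0243 = 12.623 atm
a n²/V² = (5.45)(2.37)²/(6.18)² = 0.80152 atm
P = 12.623 − 0.80152 = 11.82 atm

P ≈ 11.82 atm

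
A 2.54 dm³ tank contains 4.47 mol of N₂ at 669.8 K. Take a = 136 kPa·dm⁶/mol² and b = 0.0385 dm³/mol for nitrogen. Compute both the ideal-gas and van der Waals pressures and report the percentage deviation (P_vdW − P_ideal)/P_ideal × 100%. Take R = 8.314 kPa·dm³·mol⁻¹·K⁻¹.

2.97 %

Ideal: P_ideal = nRT/V = (4.47)(8.314)(669.8)/2.54 = 9800.07 kPa
vdW: P = nRT/(V − nb) − a n²/V² = 24892.2/2.36791 − 2717.40/6.45160 = 10512.3 − 421.198 = 10091.1 kPa
% deviation = (10091.1 − 9800.07)/9800.07 × 100% = 2.97%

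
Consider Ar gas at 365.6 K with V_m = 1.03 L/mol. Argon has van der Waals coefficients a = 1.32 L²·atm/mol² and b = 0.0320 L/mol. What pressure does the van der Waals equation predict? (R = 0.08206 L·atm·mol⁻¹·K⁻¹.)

P ≈ 28.82 atm

P = RT/(V_m − b) − a/V_m²
RT/(V_m − b) = (0.08206)(365.6)/(1.03 − 0.0320) = 30.001/0.99800 = 30.061 atm
a/V_m² = 1.32/(1.03)² = 1.2442 atm
P = 30.061 − 1.2442 = 28.82 atm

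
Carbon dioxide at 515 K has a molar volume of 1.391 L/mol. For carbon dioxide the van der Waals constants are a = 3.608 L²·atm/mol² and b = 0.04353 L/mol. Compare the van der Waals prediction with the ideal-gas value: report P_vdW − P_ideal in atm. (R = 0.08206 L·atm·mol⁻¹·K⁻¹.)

ΔP ≈ -0.883 atm

Ideal: P_ideal = RT/V_m = (0.08206)(515)/1.391 = 30.3817 atm
vdW: P = RT/(V_m − b) − a/V_m² = 42.2609/1.34747 − 3.608/1.93488 = 31.3631 − 1.86472 = 29.4984 atm
ΔP = 29.4984 − 30.3817 = -0.883 atm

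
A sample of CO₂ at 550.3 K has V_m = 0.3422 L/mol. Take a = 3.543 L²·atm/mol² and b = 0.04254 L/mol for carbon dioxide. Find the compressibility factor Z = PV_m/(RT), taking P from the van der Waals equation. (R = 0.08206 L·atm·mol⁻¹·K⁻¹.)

Z ≈ 0.9127

P = RT/(V_m − b) − a/V_m² = (0.08206)(550.3)/(0.3422 − 0.04254) − 3.543/(0.3422)²
  = 45.158/0.29966 − 30.256 = 150.70 − 30.256 = 120.44 atm
Z = PV_m/(RT) = (120.44)(0.3422)/((0.08206)(550.3)) = 41.215/45.158 = 0.9127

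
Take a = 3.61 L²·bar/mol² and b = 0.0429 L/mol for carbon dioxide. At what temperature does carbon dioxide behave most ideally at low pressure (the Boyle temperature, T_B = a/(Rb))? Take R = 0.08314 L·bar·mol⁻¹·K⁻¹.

T_B ≈ 1012 K

For a van der Waals gas the second virial coefficient B₂ = b − a/(RT) vanishes at T_B = a/(Rb).
T_B = 3.61/(0.08314×0.0429) = 3.61/0.0035667 = 1012 K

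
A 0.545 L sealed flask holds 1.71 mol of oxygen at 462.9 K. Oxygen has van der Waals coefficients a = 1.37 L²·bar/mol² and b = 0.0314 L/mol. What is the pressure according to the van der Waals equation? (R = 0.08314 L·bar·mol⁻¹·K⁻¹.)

P ≈ 120.5 bar

P = nRT/(V − nb) − a n²/V²
nRT/(V − nb) = (1.71)(0.08314)(462.9)/(0.545 − 1.71×0.0314) = 65.810/0.49131 = 133.95 bar
a n²/V² = (1.37)(1.71)²/(0.545)² = 13.487 bar
P = 133.95 − 13.487 = 120.5 bar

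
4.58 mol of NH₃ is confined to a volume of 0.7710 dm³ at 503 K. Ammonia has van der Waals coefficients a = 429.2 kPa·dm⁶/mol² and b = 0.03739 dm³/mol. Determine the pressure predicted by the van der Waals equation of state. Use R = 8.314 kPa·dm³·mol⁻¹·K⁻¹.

P ≈ 16790 kPa

P = nRT/(V − nb) − a n²/V²
nRT/(V − nb) = (4.58)(8.314)(503)/(0.7710 − 4.58×0.03739) = 19153/0.59975 = 31935 kPa
a n²/V² = (429.2)(4.58)²/(0.7710)² = 15145 kPa
P = 31935 − 15145 = 16790 kPa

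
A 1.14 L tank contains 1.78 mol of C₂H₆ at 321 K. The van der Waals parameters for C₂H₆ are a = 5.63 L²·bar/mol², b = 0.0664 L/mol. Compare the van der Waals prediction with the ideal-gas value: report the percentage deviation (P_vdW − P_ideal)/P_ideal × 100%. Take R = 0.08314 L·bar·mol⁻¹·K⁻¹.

-21.37 %

Ideal: P_ideal = nRT/V = (1.78)(0.08314)(321)/1.14 = 41.6706 bar
vdW: P = nRT/(V − nb) − a n²/V² = 47.5045/1.02181 − 17.8381/1.29960 = 46.4905 − 13.7258 = 32.7647 bar
% deviation = (32.7647 − 41.6706)/41.6706 × 100% = -21.37%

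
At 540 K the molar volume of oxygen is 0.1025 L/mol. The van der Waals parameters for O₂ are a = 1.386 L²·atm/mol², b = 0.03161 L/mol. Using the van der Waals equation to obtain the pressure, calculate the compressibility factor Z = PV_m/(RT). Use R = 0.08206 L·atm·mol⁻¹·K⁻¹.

P = RT/(V_m − b) − a/V_m² = (0.08206)(540)/(0.1025 − 0.03161) − 1.386/(0.1025)²
  = 44.312/0.070890 − 131.92 = 625.08 − 131.92 = 493.16 atm
Z = PV_m/(RT) = (493.16)(0.1025)/((0.08206)(540)) = 50.549/44.312 = 1.141

Z ≈ 1.141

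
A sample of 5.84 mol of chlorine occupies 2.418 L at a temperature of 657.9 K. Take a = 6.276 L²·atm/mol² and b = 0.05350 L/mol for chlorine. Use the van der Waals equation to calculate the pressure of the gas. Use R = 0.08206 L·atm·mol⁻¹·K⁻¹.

P = nRT/(V − nb) − a n²/V²
nRT/(V − nb) = (5.84)(0.08206)(657.9)/(2.418 − 5.84×0.05350) = 315.29/2.1056 = 149.74 atm
a n²/V² = (6.276)(5.84)²/(2.418)² = 36.610 atm
P = 149.74 − 36.610 = 113.1 atm

P ≈ 113.1 atm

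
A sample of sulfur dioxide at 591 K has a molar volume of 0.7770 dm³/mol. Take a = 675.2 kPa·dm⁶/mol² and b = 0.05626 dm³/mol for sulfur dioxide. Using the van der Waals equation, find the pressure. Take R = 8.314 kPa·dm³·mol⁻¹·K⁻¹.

P = RT/(V_m − b) − a/V_m²
RT/(V_m − b) = (8.314)(591)/(0.7770 − 0.05626) = 4913.6/0.72074 = 6817.4 kPa
a/V_m² = 675.2/(0.7770)² = 1118.4 kPa
P = 6817.4 − 1118.4 = 5699 kPa

P ≈ 5699 kPa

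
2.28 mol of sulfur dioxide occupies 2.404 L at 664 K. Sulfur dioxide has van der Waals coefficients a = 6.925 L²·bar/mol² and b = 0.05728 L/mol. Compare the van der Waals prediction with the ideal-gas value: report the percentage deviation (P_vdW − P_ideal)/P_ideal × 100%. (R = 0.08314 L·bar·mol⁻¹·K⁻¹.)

-6.15 %

Ideal: P_ideal = nRT/V = (2.28)(0.08314)(664)/2.404 = 52.3574 bar
vdW: P = nRT/(V − nb) − a n²/V² = 125.867/2.27340 − 35.9989/5.77922 = 55.3651 − 6.22902 = 49.1361 bar
% deviation = (49.1361 − 52.3574)/52.3574 × 100% = -6.15%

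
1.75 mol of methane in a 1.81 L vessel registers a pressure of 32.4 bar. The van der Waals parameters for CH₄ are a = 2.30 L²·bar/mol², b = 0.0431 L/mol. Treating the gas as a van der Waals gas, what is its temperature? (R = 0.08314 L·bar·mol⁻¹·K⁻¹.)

T = (P + a n²/V²)(V − nb)/(nR)
P + a n²/V² = 32.4 + (2.30)(1.75)²/(1.81)² = 34.550 bar
V − nb = 1.81 − (1.75)(0.0431) = 1.7346 L
T = (34.550)(1.7346)/((1.75)(0.08314)) = 411.9 K

T ≈ 411.9 K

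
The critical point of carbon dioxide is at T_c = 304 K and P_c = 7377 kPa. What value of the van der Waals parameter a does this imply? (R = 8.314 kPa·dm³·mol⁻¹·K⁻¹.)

From T_c = 8a/(27Rb) and P_c = a/(27b²): a = 27 R² T_c²/(64 P_c).
a = 27×(8.314)²×(304)²/(64×7377) = 172476913/472128 = 365.3 kPa·dm⁶/mol²

a ≈ 365.3 kPa·dm⁶/mol²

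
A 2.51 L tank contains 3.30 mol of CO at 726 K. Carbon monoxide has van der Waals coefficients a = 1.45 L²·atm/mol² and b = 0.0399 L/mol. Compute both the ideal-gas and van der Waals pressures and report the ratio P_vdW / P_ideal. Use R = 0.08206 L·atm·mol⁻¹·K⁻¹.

Ideal: P_ideal = nRT/V = (3.30)(0.08206)(726)/2.51 = 78.3264 atm
vdW: P = nRT/(V − nb) − a n²/V² = 196.599/2.37833 − 15.7905/6.30010 = 82.6626 − 2.50639 = 80.1562 atm
Ratio = 80.1562/78.3264 = 1.023

P_vdW / P_ideal ≈ 1.023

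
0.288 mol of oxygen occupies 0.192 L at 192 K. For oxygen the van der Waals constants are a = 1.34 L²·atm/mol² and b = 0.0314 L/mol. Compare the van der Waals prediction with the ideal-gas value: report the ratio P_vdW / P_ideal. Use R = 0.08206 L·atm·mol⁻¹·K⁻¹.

P_vdW / P_ideal ≈ 0.9219

Ideal: P_ideal = nRT/V = (0.288)(0.08206)(192)/0.192 = 23.6333 atm
vdW: P = nRT/(V − nb) − a n²/V² = 4.53759/0.182957 − 0.111145/0.0368640 = 24.8014 − 3.01500 = 21.7864 atm
Ratio = 21.7864/23.6333 = 0.9219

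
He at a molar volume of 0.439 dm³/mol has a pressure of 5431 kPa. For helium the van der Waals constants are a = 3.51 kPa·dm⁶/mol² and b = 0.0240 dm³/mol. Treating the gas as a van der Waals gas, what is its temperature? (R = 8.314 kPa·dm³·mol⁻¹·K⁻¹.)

T ≈ 272.0 K

T = (P + a/V_m²)(V_m − b)/R
P + a/V_m² = 5431 + 3.51/(0.439)² = 5449.2 kPa
V_m − b = 0.439 − 0.0240 = 0.41500 dm³/mol
T = (5449.2)(0.41500)/8.314 = 272.0 K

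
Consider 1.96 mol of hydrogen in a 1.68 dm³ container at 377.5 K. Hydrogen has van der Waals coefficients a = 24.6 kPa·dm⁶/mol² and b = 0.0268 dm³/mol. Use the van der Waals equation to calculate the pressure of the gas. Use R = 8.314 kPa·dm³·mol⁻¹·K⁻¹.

P ≈ 3746 kPa

P = nRT/(V − nb) − a n²/V²
nRT/(V − nb) = (1.96)(8.314)(377.5)/(1.68 − 1.96×0.0268) = 6151.5/1.6275 = 3779.7 kPa
a n²/V² = (24.6)(1.96)²/(1.68)² = 33.483 kPa
P = 3779.7 − 33.483 = 3746 kPa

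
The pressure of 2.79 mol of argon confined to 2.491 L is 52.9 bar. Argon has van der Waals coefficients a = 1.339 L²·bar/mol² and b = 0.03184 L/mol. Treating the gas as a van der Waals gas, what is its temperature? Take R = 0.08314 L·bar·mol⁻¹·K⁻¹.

T = (P + a n²/V²)(V − nb)/(nR)
P + a n²/V² = 52.9 + (1.339)(2.79)²/(2.491)² = 54.580 bar
V − nb = 2.491 − (2.79)(0.03184) = 2.4022 L
T = (54.580)(2.4022)/((2.79)(0.08314)) = 565.2 K

T ≈ 565.2 K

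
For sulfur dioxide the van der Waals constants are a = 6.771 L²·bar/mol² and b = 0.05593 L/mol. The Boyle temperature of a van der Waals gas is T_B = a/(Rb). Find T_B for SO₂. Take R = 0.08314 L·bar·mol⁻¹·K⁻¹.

For a van der Waals gas the second virial coefficient B₂ = b − a/(RT) vanishes at T_B = a/(Rb).
T_B = 6.771/(0.08314×0.05593) = 6.771/0.0046500 = 1456 K

T_B ≈ 1456 K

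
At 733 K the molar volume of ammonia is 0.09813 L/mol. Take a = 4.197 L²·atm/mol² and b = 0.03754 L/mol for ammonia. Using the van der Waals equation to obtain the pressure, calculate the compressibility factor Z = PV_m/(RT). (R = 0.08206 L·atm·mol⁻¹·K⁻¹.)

P = RT/(V_m − b) − a/V_m² = (0.08206)(733)/(0.09813 − 0.03754) − 4.197/(0.09813)²
  = 60.150/0.060590 − 435.85 = 992.74 − 435.85 = 556.89 atm
Z = PV_m/(RT) = (556.89)(0.09813)/((0.08206)(733)) = 54.648/60.150 = 0.9085

Z ≈ 0.9085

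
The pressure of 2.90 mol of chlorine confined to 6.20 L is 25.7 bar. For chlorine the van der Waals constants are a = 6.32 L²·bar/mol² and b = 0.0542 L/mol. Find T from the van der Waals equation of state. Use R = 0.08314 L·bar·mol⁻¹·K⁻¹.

T ≈ 678.8 K

T = (P + a n²/V²)(V − nb)/(nR)
P + a n²/V² = 25.7 + (6.32)(2.90)²/(6.20)² = 27.083 bar
V − nb = 6.20 − (2.90)(0.0542) = 6.0428 L
T = (27.083)(6.0428)/((2.90)(0.08314)) = 678.8 K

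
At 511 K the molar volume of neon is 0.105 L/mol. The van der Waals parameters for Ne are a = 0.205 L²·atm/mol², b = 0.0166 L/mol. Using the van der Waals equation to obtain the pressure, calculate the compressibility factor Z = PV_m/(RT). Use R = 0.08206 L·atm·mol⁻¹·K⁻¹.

P = RT/(V_m − b) − a/V_m² = (0.08206)(511)/(0.105 − 0.0166) − 0.205/(0.105)²
  = 41.933/0.088400 − 18.594 = 474.36 − 18.594 = 455.77 atm
Z = PV_m/(RT) = (455.77)(0.105)/((0.08206)(511)) = 47.856/41.933 = 1.141

Z ≈ 1.141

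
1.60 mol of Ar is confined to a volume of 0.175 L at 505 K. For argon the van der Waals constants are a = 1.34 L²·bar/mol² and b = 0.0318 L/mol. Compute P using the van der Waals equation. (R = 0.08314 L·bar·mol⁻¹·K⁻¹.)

P = nRT/(V − nb) − a n²/V²
nRT/(V − nb) = (1.60)(0.08314)(505)/(0.175 − 1.60×0.0318) = 67.177/0.12412 = 541.23 bar
a n²/V² = (1.34)(1.60)²/(0.175)² = 112.01 bar
P = 541.23 − 112.01 = 429.2 bar

P ≈ 429.2 bar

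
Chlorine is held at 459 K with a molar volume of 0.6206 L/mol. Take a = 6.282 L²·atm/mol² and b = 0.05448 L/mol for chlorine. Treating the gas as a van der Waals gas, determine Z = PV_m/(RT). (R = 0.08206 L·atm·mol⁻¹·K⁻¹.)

P = RT/(V_m − b) − a/V_m² = (0.08206)(459)/(0.6206 − 0.05448) − 6.282/(0.6206)²
  = 37.666/0.56612 − 16.311 = 66.534 − 16.311 = 50.223 atm
Z = PV_m/(RT) = (50.223)(0.6206)/((0.08206)(459)) = 31.168/37.666 = 0.8275

Z ≈ 0.8275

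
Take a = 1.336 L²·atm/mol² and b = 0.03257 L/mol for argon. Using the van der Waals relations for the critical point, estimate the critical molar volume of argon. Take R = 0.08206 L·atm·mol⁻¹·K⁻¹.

For a van der Waals gas, V_m,c = 3b.
V_m,c = 3×0.03257 = 0.09771 L/mol

V_m,c ≈ 0.09771 L/mol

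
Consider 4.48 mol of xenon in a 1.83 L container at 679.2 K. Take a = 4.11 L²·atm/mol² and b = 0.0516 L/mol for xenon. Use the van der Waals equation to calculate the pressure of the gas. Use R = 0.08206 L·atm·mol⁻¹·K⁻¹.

P = nRT/(V − nb) − a n²/V²
nRT/(V − nb) = (4.48)(0.08206)(679.2)/(1.83 − 4.48×0.0516) = 249.69/1.5988 = 156.17 atm
a n²/V² = (4.11)(4.48)²/(1.83)² = 24.632 atm
P = 156.17 − 24.632 = 131.5 atm

P ≈ 131.5 atm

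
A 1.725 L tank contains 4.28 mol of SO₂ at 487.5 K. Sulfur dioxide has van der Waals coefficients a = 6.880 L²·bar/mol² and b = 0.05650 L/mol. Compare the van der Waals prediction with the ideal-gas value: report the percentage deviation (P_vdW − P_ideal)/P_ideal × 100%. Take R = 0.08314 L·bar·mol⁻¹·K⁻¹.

-25.81 %

Ideal: P_ideal = nRT/V = (4.28)(0.08314)(487.5)/1.725 = 100.563 bar
vdW: P = nRT/(V − nb) − a n²/V² = 173.472/1.48318 − 126.031/2.97563 = 116.960 − 42.3544 = 74.606 bar
% deviation = (74.606 − 100.563)/100.563 × 100% = -25.81%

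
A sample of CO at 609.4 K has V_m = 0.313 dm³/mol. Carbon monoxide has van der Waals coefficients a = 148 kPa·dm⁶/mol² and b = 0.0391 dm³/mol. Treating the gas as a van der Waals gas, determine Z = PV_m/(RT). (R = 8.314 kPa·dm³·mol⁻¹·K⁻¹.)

P = RT/(V_m − b) − a/V_m² = (8.314)(609.4)/(0.313 − 0.0391) − 148/(0.313)²
  = 5066.6/0.27390 − 1510.7 = 18498 − 1510.7 = 16987 kPa
Z = PV_m/(RT) = (16987)(0.313)/((8.314)(609.4)) = 5316.9/5066.6 = 1.049

Z ≈ 1.049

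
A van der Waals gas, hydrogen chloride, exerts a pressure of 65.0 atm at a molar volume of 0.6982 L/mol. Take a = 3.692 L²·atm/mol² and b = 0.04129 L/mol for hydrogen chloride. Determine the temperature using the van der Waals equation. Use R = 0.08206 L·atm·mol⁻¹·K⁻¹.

T ≈ 581.0 K

T = (P + a/V_m²)(V_m − b)/R
P + a/V_m² = 65.0 + 3.692/(0.6982)² = 72.574 atm
V_m − b = 0.6982 − 0.04129 = 0.65691 L/mol
T = (72.574)(0.65691)/0.08206 = 581.0 K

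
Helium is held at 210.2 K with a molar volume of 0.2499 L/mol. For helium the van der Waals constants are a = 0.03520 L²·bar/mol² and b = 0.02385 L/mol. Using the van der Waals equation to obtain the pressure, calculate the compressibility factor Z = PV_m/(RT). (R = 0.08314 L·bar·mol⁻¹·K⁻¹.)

P = RT/(V_m − b) − a/V_m² = (0.08314)(210.2)/(0.2499 − 0.02385) − 0.03520/(0.2499)²
  = 17.476/0.22605 − 0.56365 = 77.310 − 0.56365 = 76.746 bar
Z = PV_m/(RT) = (76.746)(0.2499)/((0.08314)(210.2)) = 19.179/17.476 = 1.097

Z ≈ 1.097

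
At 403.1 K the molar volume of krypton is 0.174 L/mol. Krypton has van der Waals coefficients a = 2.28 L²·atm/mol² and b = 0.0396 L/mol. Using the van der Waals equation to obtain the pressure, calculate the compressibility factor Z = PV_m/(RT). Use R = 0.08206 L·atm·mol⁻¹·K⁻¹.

Z ≈ 0.8985

P = RT/(V_m − b) − a/V_m² = (0.08206)(403.1)/(0.174 − 0.0396) − 2.28/(0.174)²
  = 33.078/0.13440 − 75.307 = 246.12 − 75.307 = 170.81 atm
Z = PV_m/(RT) = (170.81)(0.174)/((0.08206)(403.1)) = 29.721/33.078 = 0.8985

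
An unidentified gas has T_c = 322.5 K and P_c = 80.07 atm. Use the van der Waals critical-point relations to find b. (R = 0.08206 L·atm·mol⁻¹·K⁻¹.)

b ≈ 0.04131 L/mol

From T_c = 8a/(27Rb) and P_c = a/(27b²): b = R T_c/(8 P_c).
b = (0.08206)(322.5)/(8×80.07) = 26.464/640.56 = 0.04131 L/mol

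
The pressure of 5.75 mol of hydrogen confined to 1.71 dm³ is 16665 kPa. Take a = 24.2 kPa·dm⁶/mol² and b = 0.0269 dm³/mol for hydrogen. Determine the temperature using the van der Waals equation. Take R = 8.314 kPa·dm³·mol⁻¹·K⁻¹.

T ≈ 551.1 K

T = (P + a n²/V²)(V − nb)/(nR)
P + a n²/V² = 16665 + (24.2)(5.75)²/(1.71)² = 16939 kPa
V − nb = 1.71 − (5.75)(0.0269) = 1.5553 dm³
T = (16939)(1.5553)/((5.75)(8.314)) = 551.1 K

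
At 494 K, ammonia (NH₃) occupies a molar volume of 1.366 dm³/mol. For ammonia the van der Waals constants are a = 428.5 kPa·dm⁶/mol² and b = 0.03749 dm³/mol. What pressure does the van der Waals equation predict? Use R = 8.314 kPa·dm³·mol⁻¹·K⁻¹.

P ≈ 2862 kPa

P = RT/(V_m − b) − a/V_m²
RT/(V_m − b) = (8.314)(494)/(1.366 − 0.03749) = 4107.1/1.3285 = 3091.5 kPa
a/V_m² = 428.5/(1.366)² = 229.64 kPa
P = 3091.5 − 229.64 = 2862 kPa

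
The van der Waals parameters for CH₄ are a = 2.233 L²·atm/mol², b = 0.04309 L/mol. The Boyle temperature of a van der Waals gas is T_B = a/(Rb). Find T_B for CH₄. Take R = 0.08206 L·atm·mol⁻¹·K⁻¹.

For a van der Waals gas the second virial coefficient B₂ = b − a/(RT) vanishes at T_B = a/(Rb).
T_B = 2.233/(0.08206×0.04309) = 2.233/0.0035360 = 631.5 K

T_B ≈ 631.5 K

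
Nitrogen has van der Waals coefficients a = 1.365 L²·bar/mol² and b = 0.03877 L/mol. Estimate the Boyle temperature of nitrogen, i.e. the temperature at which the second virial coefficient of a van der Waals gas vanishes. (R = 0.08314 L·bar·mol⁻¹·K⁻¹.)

T_B ≈ 423.5 K

For a van der Waals gas the second virial coefficient B₂ = b − a/(RT) vanishes at T_B = a/(Rb).
T_B = 1.365/(0.08314×0.03877) = 1.365/0.0032233 = 423.5 K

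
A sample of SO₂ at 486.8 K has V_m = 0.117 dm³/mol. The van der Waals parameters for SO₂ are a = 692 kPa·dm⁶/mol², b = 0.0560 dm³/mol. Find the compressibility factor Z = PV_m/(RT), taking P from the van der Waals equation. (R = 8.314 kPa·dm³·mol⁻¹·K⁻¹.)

P = RT/(V_m − b) − a/V_m² = (8.314)(486.8)/(0.117 − 0.0560) − 692/(0.117)²
  = 4047.3/0.061000 − 50552 = 66349 − 50552 = 15797 kPa
Z = PV_m/(RT) = (15797)(0.117)/((8.314)(486.8)) = 1848.2/4047.3 = 0.4567

Z ≈ 0.4567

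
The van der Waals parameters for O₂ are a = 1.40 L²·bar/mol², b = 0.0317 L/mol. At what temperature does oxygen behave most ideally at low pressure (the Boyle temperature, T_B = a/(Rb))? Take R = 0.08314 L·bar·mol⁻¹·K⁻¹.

For a van der Waals gas the second virial coefficient B₂ = b − a/(RT) vanishes at T_B = a/(Rb).
T_B = 1.40/(0.08314×0.0317) = 1.40/0.0026355 = 531.2 K

T_B ≈ 531.2 K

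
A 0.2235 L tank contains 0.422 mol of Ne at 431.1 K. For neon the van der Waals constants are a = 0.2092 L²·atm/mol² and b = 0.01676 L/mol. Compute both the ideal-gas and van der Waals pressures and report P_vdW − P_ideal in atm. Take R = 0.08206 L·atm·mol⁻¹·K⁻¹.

ΔP ≈ 1.437 atm

Ideal: P_ideal = nRT/V = (0.422)(0.08206)(431.1)/0.2235 = 66.7951 atm
vdW: P = nRT/(V − nb) − a n²/V² = 14.9287/0.216427 − 0.0372552/0.0499523 = 68.9780 − 0.745816 = 68.2322 atm
ΔP = 68.2322 − 66.7951 = 1.437 atm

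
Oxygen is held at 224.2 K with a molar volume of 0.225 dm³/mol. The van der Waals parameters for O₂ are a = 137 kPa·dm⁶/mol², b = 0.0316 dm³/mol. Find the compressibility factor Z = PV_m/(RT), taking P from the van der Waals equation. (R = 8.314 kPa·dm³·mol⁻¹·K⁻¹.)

P = RT/(V_m − b) − a/V_m² = (8.314)(224.2)/(0.225 − 0.0316) − 137/(0.225)²
  = 1864.0/0.19340 − 2706.2 = 9638.1 − 2706.2 = 6931.9 kPa
Z = PV_m/(RT) = (6931.9)(0.225)/((8.314)(224.2)) = 1559.7/1864.0 = 0.8367

Z ≈ 0.8367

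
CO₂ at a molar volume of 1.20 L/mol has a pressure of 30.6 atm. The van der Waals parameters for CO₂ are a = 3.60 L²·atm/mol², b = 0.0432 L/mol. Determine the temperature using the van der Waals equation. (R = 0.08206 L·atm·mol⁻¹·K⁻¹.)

T ≈ 466.6 K

T = (P + a/V_m²)(V_m − b)/R
P + a/V_m² = 30.6 + 3.60/(1.20)² = 33.100 atm
V_m − b = 1.20 − 0.0432 = 1.1568 L/mol
T = (33.100)(1.1568)/0.08206 = 466.6 K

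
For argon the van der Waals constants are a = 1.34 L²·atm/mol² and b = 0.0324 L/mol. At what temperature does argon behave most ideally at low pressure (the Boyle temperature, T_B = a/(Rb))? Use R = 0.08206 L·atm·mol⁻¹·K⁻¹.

T_B ≈ 504.0 K

For a van der Waals gas the second virial coefficient B₂ = b − a/(RT) vanishes at T_B = a/(Rb).
T_B = 1.34/(0.08206×0.0324) = 1.34/0.0026587 = 504.0 K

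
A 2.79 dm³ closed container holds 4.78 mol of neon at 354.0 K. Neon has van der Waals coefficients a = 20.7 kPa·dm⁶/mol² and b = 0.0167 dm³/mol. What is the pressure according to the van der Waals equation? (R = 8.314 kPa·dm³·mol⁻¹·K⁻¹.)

P = nRT/(V − nb) − a n²/V²
nRT/(V − nb) = (4.78)(8.314)(354.0)/(2.79 − 4.78×0.0167) = 14068/2.7102 = 5190.8 kPa
a n²/V² = (20.7)(4.78)²/(2.79)² = 60.760 kPa
P = 5190.8 − 60.760 = 5130 kPa

P ≈ 5130 kPa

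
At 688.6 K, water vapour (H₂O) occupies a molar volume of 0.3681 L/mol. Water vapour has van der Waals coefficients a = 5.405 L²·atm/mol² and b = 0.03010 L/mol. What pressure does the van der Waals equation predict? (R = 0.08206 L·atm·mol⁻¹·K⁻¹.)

P ≈ 127.3 atm

P = RT/(V_m − b) − a/V_m²
RT/(V_m − b) = (0.08206)(688.6)/(0.3681 − 0.03010) = 56.507/0.33800 = 167.18 atm
a/V_m² = 5.405/(0.3681)² = 39.890 atm
P = 167.18 − 39.890 = 127.3 atm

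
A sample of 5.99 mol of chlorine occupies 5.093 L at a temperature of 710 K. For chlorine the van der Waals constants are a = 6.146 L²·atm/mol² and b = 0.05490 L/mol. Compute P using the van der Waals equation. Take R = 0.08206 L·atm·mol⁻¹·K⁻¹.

P ≈ 64.75 atm

P = nRT/(V − nb) − a n²/V²
nRT/(V − nb) = (5.99)(0.08206)(710)/(5.093 − 5.99×0.05490) = 348.99/4.7641 = 73.254 atm
a n²/V² = (6.146)(5.99)²/(5.093)² = 8.5016 atm
P = 73.254 − 8.5016 = 64.75 atm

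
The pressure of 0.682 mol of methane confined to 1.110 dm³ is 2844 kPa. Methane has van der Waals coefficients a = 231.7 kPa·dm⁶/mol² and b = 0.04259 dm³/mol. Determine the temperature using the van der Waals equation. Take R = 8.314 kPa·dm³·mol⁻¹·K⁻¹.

T = (P + a n²/V²)(V − nb)/(nR)
P + a n²/V² = 2844 + (231.7)(0.682)²/(1.110)² = 2931.5 kPa
V − nb = 1.110 − (0.682)(0.04259) = 1.0810 dm³
T = (2931.5)(1.0810)/((0.682)(8.314)) = 558.9 K

T ≈ 558.9 K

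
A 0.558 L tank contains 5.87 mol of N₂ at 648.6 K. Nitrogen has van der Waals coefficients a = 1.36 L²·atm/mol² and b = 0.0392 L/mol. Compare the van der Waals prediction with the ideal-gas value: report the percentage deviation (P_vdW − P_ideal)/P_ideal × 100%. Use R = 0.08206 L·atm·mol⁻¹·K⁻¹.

Ideal: P_ideal = nRT/V = (5.87)(0.08206)(648.6)/0.558 = 559.902 atm
vdW: P = nRT/(V − nb) − a n²/V² = 312.426/0.327896 − 46.8614/0.311364 = 952.820 − 150.504 = 802.316 atm
% deviation = (802.316 − 559.902)/559.902 × 100% = 43.30%

43.30 %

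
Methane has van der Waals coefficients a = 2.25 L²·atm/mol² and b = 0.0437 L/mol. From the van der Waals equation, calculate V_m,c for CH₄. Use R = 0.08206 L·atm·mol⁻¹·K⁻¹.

For a van der Waals gas, V_m,c = 3b.
V_m,c = 3×0.0437 = 0.1311 L/mol

V_m,c ≈ 0.1311 L/mol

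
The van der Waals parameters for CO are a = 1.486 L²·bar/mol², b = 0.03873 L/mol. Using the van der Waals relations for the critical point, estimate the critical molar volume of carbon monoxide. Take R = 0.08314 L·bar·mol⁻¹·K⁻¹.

For a van der Waals gas, V_m,c = 3b.
V_m,c = 3×0.03873 = 0.1162 L/mol

V_m,c ≈ 0.1162 L/mol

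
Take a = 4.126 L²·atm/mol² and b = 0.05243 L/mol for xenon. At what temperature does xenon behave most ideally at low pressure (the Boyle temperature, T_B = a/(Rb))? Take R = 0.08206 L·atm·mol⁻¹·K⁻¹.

T_B ≈ 959.0 K

For a van der Waals gas the second virial coefficient B₂ = b − a/(RT) vanishes at T_B = a/(Rb).
T_B = 4.126/(0.08206×0.05243) = 4.126/0.0043024 = 959.0 K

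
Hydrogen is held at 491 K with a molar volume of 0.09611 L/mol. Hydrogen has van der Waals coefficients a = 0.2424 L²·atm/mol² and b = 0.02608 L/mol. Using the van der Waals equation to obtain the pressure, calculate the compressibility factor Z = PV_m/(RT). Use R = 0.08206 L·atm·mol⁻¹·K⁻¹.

P = RT/(V_m − b) − a/V_m² = (0.08206)(491)/(0.09611 − 0.02608) − 0.2424/(0.09611)²
  = 40.291/0.070030 − 26.242 = 575.34 − 26.242 = 549.10 atm
Z = PV_m/(RT) = (549.10)(0.09611)/((0.08206)(491)) = 52.774/40.291 = 1.310

Z ≈ 1.310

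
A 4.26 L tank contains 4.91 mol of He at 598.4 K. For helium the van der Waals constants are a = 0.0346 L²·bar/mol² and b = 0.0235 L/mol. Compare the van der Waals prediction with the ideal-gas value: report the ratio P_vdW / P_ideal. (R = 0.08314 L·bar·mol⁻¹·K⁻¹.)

P_vdW / P_ideal ≈ 1.027

Ideal: P_ideal = nRT/V = (4.91)(0.08314)(598.4)/4.26 = 57.3421 bar
vdW: P = nRT/(V − nb) − a n²/V² = 244.277/4.14462 − 0.834140/18.1476 = 58.9383 − 0.0459642 = 58.8923 bar
Ratio = 58.8923/57.3421 = 1.027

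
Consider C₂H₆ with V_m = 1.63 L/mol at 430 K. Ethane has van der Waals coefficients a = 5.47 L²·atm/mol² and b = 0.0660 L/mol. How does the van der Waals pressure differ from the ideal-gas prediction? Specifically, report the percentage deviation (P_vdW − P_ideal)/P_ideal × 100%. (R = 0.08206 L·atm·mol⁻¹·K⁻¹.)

-5.29 %

Ideal: P_ideal = RT/V_m = (0.08206)(430)/1.63 = 21.6477 atm
vdW: P = RT/(V_m − b) − a/V_m² = 35.2858/1.56400 − 5.47/2.65690 = 22.5613 − 2.05879 = 20.5025 atm
% deviation = (20.5025 − 21.6477)/21.6477 × 100% = -5.29%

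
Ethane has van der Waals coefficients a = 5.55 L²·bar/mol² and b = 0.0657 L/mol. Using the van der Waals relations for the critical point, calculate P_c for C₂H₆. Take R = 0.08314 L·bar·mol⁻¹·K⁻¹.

For a van der Waals gas, P_c = a/(27b²).
P_c = 5.55/(27×(0.0657)²) = 5.55/0.11655 = 47.62 bar

P_c ≈ 47.62 bar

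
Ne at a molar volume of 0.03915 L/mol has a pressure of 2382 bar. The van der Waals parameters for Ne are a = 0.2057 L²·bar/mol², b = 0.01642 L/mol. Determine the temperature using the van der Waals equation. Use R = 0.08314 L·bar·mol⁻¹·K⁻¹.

T = (P + a/V_m²)(V_m − b)/R
P + a/V_m² = 2382 + 0.2057/(0.03915)² = 2516.2 bar
V_m − b = 0.03915 − 0.01642 = 0.022730 L/mol
T = (2516.2)(0.022730)/0.08314 = 687.9 K

T ≈ 687.9 K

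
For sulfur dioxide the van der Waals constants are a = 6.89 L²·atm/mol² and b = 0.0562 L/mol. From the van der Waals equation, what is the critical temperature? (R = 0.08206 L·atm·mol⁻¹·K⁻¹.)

T_c ≈ 442.7 K

For a van der Waals gas, T_c = 8a/(27Rb).
T_c = 8×6.89/(27×0.08206×0.0562) = 55.120/0.12452 = 442.7 K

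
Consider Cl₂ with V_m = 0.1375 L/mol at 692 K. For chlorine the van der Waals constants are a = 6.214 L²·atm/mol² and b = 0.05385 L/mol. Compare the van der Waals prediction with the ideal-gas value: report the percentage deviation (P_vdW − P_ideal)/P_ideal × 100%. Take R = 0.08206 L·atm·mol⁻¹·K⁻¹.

Ideal: P_ideal = RT/V_m = (0.08206)(692)/0.1375 = 412.986 atm
vdW: P = RT/(V_m − b) − a/V_m² = 56.7855/0.0836500 − 6.214/0.0189063 = 678.846 − 328.674 = 350.172 atm
% deviation = (350.172 − 412.986)/412.986 × 100% = -15.21%

-15.21 %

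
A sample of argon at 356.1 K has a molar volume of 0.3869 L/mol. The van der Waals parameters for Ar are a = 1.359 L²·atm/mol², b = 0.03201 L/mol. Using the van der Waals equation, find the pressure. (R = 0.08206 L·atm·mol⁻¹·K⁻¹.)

P = RT/(V_m − b) − a/V_m²
RT/(V_m − b) = (0.08206)(356.1)/(0.3869 − 0.03201) = 29.222/0.35489 = 82.341 atm
a/V_m² = 1.359/(0.3869)² = 9.0787 atm
P = 82.341 − 9.0787 = 73.26 atm

P ≈ 73.26 atm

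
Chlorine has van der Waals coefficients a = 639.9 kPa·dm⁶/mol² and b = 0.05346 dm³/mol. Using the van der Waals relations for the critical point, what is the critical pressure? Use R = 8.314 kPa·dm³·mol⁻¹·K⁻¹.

For a van der Waals gas, P_c = a/(27b²).
P_c = 639.9/(27×(0.05346)²) = 639.9/0.077165 = 8293 kPa

P_c ≈ 8293 kPa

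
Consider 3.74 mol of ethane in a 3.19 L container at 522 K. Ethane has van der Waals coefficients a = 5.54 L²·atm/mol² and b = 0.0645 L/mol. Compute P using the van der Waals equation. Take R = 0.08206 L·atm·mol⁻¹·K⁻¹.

P ≈ 46.71 atm

P = nRT/(V − nb) − a n²/V²
nRT/(V − nb) = (3.74)(0.08206)(522)/(3.19 − 3.74×0.0645) = 160.20/2.9488 = 54.327 atm
a n²/V² = (5.54)(3.74)²/(3.19)² = 7.6150 atm
P = 54.327 − 7.6150 = 46.71 atm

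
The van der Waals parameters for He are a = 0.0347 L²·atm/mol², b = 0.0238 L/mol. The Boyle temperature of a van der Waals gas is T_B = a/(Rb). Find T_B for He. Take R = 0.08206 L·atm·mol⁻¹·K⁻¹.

For a van der Waals gas the second virial coefficient B₂ = b − a/(RT) vanishes at T_B = a/(Rb).
T_B = 0.0347/(0.08206×0.0238) = 0.0347/0.0019530 = 17.77 K

T_B ≈ 17.77 K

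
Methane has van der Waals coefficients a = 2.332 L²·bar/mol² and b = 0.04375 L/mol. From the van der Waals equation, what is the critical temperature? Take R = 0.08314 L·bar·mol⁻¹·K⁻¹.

For a van der Waals gas, T_c = 8a/(27Rb).
T_c = 8×2.332/(27×0.08314×0.04375) = 18.656/0.098209 = 190.0 K

T_c ≈ 190.0 K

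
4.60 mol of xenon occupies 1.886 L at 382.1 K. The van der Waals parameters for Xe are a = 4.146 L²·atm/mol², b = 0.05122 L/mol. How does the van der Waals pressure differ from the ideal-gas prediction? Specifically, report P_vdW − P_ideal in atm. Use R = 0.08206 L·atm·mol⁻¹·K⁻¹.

ΔP ≈ -13.75 atm

Ideal: P_ideal = nRT/V = (4.60)(0.08206)(382.1)/1.886 = 76.4759 atm
vdW: P = nRT/(V − nb) − a n²/V² = 144.234/1.65039 − 87.7294/3.55700 = 87.3939 − 24.6639 = 62.7300 atm
ΔP = 62.7300 − 76.4759 = -13.75 atm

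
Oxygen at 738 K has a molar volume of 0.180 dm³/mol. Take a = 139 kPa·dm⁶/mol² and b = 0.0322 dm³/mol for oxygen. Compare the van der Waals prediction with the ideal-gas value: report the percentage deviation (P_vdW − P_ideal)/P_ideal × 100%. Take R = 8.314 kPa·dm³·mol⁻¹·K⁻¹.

Ideal: P_ideal = RT/V_m = (8.314)(738)/0.180 = 34087.4 kPa
vdW: P = RT/(V_m − b) − a/V_m² = 6135.73/0.147800 − 139/0.0324000 = 41513.7 − 4290.12 = 37223.6 kPa
% deviation = (37223.6 − 34087.4)/34087.4 × 100% = 9.20%

9.20 %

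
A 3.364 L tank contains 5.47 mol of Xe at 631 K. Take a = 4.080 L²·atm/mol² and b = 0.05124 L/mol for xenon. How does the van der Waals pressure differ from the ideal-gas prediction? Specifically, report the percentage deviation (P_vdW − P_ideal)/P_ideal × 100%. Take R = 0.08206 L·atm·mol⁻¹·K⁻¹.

Ideal: P_ideal = nRT/V = (5.47)(0.08206)(631)/3.364 = 84.1961 atm
vdW: P = nRT/(V − nb) − a n²/V² = 283.236/3.08372 − 122.077/11.3165 = 91.8488 − 10.7875 = 81.0613 atm
% deviation = (81.0613 − 84.1961)/84.1961 × 100% = -3.72%

-3.72 %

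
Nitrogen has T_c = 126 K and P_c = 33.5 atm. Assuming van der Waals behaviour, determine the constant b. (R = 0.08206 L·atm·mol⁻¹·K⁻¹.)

From T_c = 8a/(27Rb) and P_c = a/(27b²): b = R T_c/(8 P_c).
b = (0.08206)(126)/(8×33.5) = 10.340/268.00 = 0.03858 L/mol

b ≈ 0.03858 L/mol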